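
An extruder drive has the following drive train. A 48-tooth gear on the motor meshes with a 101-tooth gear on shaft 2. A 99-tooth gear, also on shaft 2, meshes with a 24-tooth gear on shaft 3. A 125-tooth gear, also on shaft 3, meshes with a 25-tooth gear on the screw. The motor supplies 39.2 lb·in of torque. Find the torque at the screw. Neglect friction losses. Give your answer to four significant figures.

gear mesh 101/48 = 2.1042 → τ = 39.2·2.1042 = 82.483 lb·in
gear mesh 24/99 = 0.24242 → τ = 82.483·0.24242 = 19.996 lb·in
gear mesh 25/125 = 0.2 → τ = 19.996·0.2 = 3.9992 lb·in

3.999 lb·in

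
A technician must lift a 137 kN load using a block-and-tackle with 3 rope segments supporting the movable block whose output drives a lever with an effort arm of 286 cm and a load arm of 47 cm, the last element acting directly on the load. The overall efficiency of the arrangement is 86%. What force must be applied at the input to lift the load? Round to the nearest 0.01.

Block-and-tackle MA = number of supporting rope parts = 3.
Lever MA = effort arm / load arm = 286/47 = 6.0851.
Combined ideal MA = 3 × 6.0851 = 18.255.
Actual MA = 18.255 × 0.86 = 15.7.
Effort = load / actual MA = 137 / 15.7 = 8.7264 kN.

8.73 kN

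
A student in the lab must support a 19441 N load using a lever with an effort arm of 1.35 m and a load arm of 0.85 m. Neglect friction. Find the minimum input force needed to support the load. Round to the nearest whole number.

Lever MA = effort arm / load arm = 1.35/0.85 = 1.5882.
Effort = load / MA = 19441 / 1.5882 = 12241 N.

12241 N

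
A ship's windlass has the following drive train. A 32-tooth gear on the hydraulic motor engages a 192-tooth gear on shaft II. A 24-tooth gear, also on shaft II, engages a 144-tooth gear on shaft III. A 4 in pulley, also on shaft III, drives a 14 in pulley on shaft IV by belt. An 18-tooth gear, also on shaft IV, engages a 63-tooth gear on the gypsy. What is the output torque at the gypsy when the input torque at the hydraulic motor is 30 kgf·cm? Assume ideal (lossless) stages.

13230 kgf·cm

After the gear mesh (192/32): 30 × 6 = 180 kgf·cm
After the gear mesh (144/24): 180 × 6 = 1080 kgf·cm
After the belt (14/4): 1080 × 3.5 = 3780 kgf·cm
After the gear mesh (63/18): 3780 × 3.5 = 13230 kgf·cm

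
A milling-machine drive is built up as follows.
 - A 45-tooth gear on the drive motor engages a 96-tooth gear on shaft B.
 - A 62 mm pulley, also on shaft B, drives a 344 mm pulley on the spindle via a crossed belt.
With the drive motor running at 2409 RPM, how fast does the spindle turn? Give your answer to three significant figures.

the drive motor → shaft B (gear mesh, 96/45): 2409 ÷ 2.1333 = 1129.2 RPM
shaft B → the spindle (belt, 344/62): 1129.2 ÷ 5.5484 = 203.52 RPM

204 RPM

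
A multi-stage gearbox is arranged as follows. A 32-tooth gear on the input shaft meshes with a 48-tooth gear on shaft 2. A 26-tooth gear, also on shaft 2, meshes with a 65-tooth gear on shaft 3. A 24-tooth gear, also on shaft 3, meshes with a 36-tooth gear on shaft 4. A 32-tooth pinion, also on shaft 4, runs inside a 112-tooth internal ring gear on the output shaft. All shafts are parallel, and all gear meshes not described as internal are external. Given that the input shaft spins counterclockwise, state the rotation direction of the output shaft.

the input shaft → shaft 2: external mesh, 1 reversal → CW.
shaft 2 → shaft 3: external mesh, 1 reversal → CCW.
shaft 3 → shaft 4: external mesh, 1 reversal → CW.
shaft 4 → the output shaft: internal mesh, same direction → CW.
3 reversals in total — an odd number — so the output shaft turns opposite to the input shaft.

clockwise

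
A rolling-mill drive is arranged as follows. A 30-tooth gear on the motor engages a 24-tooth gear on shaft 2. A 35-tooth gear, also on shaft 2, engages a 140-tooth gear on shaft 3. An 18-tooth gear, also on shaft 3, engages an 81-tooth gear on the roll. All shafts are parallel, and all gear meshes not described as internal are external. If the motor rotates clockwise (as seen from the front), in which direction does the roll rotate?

counterclockwise

the motor → shaft 2: external mesh, 1 reversal → CCW.
shaft 2 → shaft 3: external mesh, 1 reversal → CW.
shaft 3 → the roll: external mesh, 1 reversal → CCW.
3 reversals in total — an odd number — so the roll turns opposite to the motor.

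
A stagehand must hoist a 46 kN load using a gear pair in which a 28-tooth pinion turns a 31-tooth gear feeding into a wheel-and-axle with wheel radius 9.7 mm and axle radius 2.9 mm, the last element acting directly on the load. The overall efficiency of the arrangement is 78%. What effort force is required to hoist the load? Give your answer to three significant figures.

15.9 kN

Gear pair MA = 31/28 = 1.1071.
Wheel-and-axle MA = R/r = 9.7/2.9 = 3.3448.
Combined ideal MA = 1.1071 × 3.3448 = 3.7032.
Actual MA = 3.7032 × 0.78 = 2.8885.
Effort = load / actual MA = 46 / 2.8885 = 15.925 kN.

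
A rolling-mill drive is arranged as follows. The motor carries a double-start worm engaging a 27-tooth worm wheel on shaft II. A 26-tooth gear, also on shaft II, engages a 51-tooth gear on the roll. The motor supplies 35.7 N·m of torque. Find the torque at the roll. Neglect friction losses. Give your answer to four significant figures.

worm 27/2 = 13.5 → τ = 35.7·13.5 = 481.95 N·m
gear mesh 51/26 = 1.9615 → τ = 481.95·1.9615 = 945.36 N·m

945.4 N·m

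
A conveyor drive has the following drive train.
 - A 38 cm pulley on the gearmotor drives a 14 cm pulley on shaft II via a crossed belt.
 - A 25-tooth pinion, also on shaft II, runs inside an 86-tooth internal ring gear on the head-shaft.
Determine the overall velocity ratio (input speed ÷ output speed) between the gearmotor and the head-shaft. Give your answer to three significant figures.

1.27

Each stage contributes driven/driver: belt 14/38 = 0.36842, internal gear 86/25 = 3.44.
Overall: 0.36842 × 3.44 = 1.2674.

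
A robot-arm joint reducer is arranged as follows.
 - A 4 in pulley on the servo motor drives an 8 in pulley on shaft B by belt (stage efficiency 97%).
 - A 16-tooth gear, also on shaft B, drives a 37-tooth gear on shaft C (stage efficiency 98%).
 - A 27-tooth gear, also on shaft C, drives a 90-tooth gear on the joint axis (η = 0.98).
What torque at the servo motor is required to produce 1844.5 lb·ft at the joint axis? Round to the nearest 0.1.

Overall ratio R = 2 × 2.3125 × 3.3333 = 15.417; overall efficiency η = 0.97 × 0.98 × 0.98 = 0.9316.
Input torque = output torque / (R × η) = 1844.5 / (15.417 × 0.9316) = 128.43 lb·ft.

128.4 lb·ft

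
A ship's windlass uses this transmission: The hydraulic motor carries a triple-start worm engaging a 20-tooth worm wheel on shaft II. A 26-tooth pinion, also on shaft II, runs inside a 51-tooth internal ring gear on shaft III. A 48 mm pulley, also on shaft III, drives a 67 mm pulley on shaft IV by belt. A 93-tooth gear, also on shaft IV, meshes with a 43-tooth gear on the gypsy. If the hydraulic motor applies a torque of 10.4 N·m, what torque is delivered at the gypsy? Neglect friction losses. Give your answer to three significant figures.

worm 20/3 = 6.6667 → τ = 10.4·6.6667 = 69.333 N·m
internal gear 51/26 = 1.9615 → τ = 69.333·1.9615 = 136 N·m
belt 67/48 = 1.3958 → τ = 136·1.3958 = 189.83 N·m
gear mesh 43/93 = 0.46237 → τ = 189.83·0.46237 = 87.772 N·m

87.8 N·m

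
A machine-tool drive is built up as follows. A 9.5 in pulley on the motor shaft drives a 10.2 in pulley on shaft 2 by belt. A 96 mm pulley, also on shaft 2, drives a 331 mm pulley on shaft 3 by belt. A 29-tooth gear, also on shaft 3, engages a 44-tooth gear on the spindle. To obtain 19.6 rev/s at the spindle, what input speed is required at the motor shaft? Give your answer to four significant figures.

Overall ratio R = 1.0737 × 3.4479 × 1.5172 = 5.6168.
Required input speed = output speed × R = 19.6 × 5.6168 = 110.09 rev/s.

110.1 rev/s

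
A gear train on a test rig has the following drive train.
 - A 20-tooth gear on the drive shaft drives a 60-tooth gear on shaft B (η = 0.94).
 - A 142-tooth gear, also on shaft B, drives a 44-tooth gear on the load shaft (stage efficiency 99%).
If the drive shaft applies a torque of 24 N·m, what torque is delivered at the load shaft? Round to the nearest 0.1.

20.8 N·m

Gear mesh: ratio = 60/20 = 3; torque at shaft B = 24 × 3 × 0.94 = 67.68 N·m.
Gear mesh: ratio = 44/142 = 0.30986; torque at the load shaft = 67.68 × 0.30986 × 0.99 = 20.762 N·m.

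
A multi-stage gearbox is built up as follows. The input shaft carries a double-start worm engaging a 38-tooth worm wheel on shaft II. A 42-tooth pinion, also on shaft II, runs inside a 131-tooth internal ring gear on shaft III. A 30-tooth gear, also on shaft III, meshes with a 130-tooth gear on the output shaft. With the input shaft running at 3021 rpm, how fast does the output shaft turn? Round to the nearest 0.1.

worm 38/2 = 19 → 3021/19 = 159 rpm
internal gear 131/42 = 3.119 → 159/3.119 = 50.977 rpm
gear mesh 130/30 = 4.3333 → 50.977/4.3333 = 11.764 rpm

11.8 rpm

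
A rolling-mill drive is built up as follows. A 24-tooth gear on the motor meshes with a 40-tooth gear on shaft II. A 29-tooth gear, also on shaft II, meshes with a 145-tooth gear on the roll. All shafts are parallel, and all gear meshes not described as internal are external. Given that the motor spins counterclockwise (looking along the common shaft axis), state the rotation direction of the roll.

the motor → shaft II: external mesh, 1 reversal → CW.
shaft II → the roll: external mesh, 1 reversal → CCW.
2 reversals in total — an even number — so the roll turns the same way as the motor.

counterclockwise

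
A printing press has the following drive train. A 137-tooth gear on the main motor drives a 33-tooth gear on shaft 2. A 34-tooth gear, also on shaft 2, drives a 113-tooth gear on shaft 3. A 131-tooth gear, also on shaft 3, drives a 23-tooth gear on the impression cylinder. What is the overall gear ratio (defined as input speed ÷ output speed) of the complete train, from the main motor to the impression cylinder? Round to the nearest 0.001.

Each stage contributes driven/driver: gear mesh 33/137 = 0.24088, gear mesh 113/34 = 3.3235, gear mesh 23/131 = 0.17557.
Overall: 0.24088 × 3.3235 × 0.17557 = 0.14056.

0.141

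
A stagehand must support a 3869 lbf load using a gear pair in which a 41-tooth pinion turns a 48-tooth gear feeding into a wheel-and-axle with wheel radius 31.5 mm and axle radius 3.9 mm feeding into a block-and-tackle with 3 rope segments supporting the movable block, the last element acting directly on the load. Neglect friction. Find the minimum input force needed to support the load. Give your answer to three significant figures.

Gear pair MA = 48/41 = 1.1707.
Wheel-and-axle MA = R/r = 31.5/3.9 = 8.0769.
Block-and-tackle MA = number of supporting rope parts = 3.
Combined ideal MA = 1.1707 × 8.0769 × 3 = 28.368.
Effort = load / MA = 3869 / 28.368 = 136.39 lbf.

136 lbf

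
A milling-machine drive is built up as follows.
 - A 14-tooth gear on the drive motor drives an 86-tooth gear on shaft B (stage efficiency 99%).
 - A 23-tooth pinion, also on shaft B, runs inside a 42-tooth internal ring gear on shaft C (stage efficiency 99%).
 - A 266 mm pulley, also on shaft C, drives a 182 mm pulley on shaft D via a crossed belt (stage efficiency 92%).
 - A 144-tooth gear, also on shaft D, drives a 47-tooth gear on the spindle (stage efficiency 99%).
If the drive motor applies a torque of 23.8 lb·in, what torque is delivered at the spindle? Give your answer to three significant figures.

53.2 lb·in

After the gear mesh (86/14): 23.8 × 6.1429 × 0.99 = 144.74 lb·in
After the internal gear (42/23): 144.74 × 1.8261 × 0.99 = 261.66 lb·in
After the belt (182/266): 261.66 × 0.68421 × 0.92 = 164.71 lb·in
After the gear mesh (47/144): 164.71 × 0.32639 × 0.99 = 53.222 lb·in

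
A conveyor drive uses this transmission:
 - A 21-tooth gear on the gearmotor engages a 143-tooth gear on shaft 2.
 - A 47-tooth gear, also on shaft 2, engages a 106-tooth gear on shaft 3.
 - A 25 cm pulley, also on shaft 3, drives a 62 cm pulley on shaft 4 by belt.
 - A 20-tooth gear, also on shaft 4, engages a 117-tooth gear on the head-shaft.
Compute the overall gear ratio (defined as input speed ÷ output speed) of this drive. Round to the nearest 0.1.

Each stage contributes driven/driver: gear mesh 143/21 = 6.8095, gear mesh 106/47 = 2.2553, belt 62/25 = 2.48, gear mesh 117/20 = 5.85.
Overall: 6.8095 × 2.2553 × 2.48 × 5.85 = 222.81.

222.8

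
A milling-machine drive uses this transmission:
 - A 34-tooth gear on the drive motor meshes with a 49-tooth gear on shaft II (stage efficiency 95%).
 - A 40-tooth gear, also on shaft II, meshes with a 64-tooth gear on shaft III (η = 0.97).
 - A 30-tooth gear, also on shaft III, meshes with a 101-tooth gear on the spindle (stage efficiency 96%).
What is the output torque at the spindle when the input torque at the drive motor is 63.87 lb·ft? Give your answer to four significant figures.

438.6 lb·ft

After the gear mesh (49/34): 63.87 × 1.4412 × 0.95 = 87.446 lb·ft
After the gear mesh (64/40): 87.446 × 1.6 × 0.97 = 135.72 lb·ft
After the gear mesh (101/30): 135.72 × 3.3667 × 0.96 = 438.63 lb·ft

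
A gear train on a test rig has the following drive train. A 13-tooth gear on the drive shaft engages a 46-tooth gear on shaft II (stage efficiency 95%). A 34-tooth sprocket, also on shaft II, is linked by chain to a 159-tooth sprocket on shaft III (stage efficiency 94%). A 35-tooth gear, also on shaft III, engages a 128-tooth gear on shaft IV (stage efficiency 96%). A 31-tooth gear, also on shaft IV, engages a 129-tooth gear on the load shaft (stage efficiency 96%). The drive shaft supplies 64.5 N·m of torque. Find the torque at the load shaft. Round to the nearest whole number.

After the gear mesh (46/13): 64.5 × 3.5385 × 0.95 = 216.82 N·m
After the chain (159/34): 216.82 × 4.6765 × 0.94 = 953.11 N·m
After the gear mesh (128/35): 953.11 × 3.6571 × 0.96 = 3346.2 N·m
After the gear mesh (129/31): 3346.2 × 4.1613 × 0.96 = 13368 N·m

13368 N·m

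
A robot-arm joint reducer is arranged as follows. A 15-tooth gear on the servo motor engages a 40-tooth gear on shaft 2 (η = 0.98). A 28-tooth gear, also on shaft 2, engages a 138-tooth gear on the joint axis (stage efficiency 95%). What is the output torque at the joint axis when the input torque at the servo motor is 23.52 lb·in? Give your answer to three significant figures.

gear mesh 40/15 = 2.6667 → τ = 23.52·2.6667·0.98 = 61.466 lb·in
gear mesh 138/28 = 4.9286 → τ = 61.466·4.9286·0.95 = 287.79 lb·in

288 lb·in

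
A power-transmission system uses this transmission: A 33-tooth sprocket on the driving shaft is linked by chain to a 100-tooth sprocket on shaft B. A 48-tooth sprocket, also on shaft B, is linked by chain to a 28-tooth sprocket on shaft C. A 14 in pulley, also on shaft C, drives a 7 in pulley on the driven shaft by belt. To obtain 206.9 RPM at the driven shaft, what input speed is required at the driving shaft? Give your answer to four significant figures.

182.9 RPM

Overall ratio R = 3.0303 × 0.58333 × 0.5 = 0.88384.
Required input speed = output speed × R = 206.9 × 0.88384 = 182.87 RPM.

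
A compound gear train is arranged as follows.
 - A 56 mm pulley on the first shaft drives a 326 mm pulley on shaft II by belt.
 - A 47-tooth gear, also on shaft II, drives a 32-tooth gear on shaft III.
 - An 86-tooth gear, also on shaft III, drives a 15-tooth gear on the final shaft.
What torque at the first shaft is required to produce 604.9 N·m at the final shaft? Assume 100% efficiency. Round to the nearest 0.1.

Overall ratio R = 5.8214 × 0.68085 × 0.17442 = 0.69131.
Input torque = output torque / R = 604.9 / 0.69131 = 875 N·m.

875.0 N·m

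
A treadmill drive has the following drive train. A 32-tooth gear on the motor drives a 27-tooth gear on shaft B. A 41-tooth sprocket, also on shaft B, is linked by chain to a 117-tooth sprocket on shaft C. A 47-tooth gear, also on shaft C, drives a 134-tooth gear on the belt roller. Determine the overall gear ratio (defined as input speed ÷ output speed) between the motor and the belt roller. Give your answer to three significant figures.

6.86

Each stage contributes driven/driver: gear mesh 27/32 = 0.84375, chain 117/41 = 2.8537, gear mesh 134/47 = 2.8511.
Overall: 0.84375 × 2.8537 × 2.8511 = 6.8647.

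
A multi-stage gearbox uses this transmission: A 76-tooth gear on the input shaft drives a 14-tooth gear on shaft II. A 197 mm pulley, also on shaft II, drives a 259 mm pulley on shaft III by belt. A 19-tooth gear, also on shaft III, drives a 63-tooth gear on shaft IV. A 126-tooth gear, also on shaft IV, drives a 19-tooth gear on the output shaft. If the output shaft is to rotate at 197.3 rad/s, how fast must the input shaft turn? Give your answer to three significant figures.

23.9 rad/s

Overall ratio R = 0.18421 × 1.3147 × 3.3158 × 0.15079 = 0.12109.
Required input speed = output speed × R = 197.3 × 0.12109 = 23.892 rad/s.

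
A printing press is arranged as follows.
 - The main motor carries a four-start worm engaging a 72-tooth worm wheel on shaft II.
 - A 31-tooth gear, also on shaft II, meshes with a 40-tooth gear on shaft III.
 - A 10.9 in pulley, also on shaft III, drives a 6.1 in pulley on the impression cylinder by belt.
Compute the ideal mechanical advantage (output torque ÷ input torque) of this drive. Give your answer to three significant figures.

13.0

Each stage contributes driven/driver: worm 72/4 = 18, gear mesh 40/31 = 1.2903, belt 6.1/10.9 = 0.55963.
Overall: 18 × 1.2903 × 0.55963 = 12.998.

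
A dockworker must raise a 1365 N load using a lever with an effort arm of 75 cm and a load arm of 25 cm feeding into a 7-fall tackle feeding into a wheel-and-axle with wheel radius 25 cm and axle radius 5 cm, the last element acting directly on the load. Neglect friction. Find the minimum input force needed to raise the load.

13 N

Lever MA = effort arm / load arm = 75/25 = 3.
Block-and-tackle MA = number of supporting rope parts = 7.
Wheel-and-axle MA = R/r = 25/5 = 5.
Combined ideal MA = 3 × 7 × 5 = 105.
Effort = load / MA = 1365 / 105 = 13 N.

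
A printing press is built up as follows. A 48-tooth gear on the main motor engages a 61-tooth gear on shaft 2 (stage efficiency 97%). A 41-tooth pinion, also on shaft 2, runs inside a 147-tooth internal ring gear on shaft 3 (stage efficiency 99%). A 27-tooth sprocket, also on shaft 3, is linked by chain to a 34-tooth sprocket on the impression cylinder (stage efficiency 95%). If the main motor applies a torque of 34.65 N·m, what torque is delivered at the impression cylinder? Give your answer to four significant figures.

gear mesh 61/48 = 1.2708 → τ = 34.65·1.2708·0.97 = 42.713 N·m
internal gear 147/41 = 3.5854 → τ = 42.713·3.5854·0.99 = 151.61 N·m
chain 34/27 = 1.2593 → τ = 151.61·1.2593·0.95 = 181.37 N·m

181.4 N·m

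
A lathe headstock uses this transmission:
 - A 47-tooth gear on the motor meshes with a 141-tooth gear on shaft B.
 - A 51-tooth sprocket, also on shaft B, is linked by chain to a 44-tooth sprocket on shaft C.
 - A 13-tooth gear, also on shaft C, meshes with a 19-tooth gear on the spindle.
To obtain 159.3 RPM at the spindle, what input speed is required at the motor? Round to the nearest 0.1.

602.6 RPM

Overall ratio R = 3 × 0.86275 × 1.4615 = 3.7828.
Required input speed = output speed × R = 159.3 × 3.7828 = 602.6 RPM.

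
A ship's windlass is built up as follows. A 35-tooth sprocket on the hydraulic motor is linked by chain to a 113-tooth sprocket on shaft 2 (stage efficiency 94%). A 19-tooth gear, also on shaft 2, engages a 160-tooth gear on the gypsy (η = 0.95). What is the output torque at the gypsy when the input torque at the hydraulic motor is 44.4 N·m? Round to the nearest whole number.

1078 N·m

chain 113/35 = 3.2286 → τ = 44.4·3.2286·0.94 = 134.75 N·m
gear mesh 160/19 = 8.4211 → τ = 134.75·8.4211·0.95 = 1078 N·m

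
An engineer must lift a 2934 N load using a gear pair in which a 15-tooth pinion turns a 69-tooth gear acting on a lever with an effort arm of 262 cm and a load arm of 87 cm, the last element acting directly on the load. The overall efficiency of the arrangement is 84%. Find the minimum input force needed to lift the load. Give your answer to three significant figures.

252 N

Gear pair MA = 69/15 = 4.6.
Lever MA = effort arm / load arm = 262/87 = 3.0115.
Combined ideal MA = 4.6 × 3.0115 = 13.853.
Actual MA = 13.853 × 0.84 = 11.636.
Effort = load / actual MA = 2934 / 11.636 = 252.14 N.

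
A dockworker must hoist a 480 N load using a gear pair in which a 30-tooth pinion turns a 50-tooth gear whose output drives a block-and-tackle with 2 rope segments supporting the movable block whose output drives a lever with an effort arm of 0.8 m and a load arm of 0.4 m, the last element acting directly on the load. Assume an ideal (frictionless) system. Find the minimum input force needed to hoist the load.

72 N

Gear pair MA = 50/30 = 1.6667.
Block-and-tackle MA = number of supporting rope parts = 2.
Lever MA = effort arm / load arm = 0.8/0.4 = 2.
Combined ideal MA = 1.6667 × 2 × 2 = 6.6667.
Effort = load / MA = 480 / 6.6667 = 72 N.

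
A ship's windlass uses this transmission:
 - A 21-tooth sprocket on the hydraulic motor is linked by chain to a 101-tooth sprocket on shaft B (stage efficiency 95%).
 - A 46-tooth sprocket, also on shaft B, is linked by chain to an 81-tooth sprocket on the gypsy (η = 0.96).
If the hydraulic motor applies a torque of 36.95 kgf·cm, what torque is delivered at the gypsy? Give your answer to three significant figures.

chain 101/21 = 4.8095 → τ = 36.95·4.8095·0.95 = 168.83 kgf·cm
chain 81/46 = 1.7609 → τ = 168.83·1.7609·0.96 = 285.39 kgf·cm

285 kgf·cm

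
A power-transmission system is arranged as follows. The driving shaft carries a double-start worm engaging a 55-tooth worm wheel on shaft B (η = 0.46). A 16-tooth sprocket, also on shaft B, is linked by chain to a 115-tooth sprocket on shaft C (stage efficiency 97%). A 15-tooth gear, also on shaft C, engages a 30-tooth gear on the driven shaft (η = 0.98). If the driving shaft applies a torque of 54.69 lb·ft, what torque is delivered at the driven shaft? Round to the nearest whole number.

9454 lb·ft

Worm: ratio = 55/2 = 27.5; torque at shaft B = 54.69 × 27.5 × 0.46 = 691.83 lb·ft.
Chain: ratio = 115/16 = 7.1875; torque at shaft C = 691.83 × 7.1875 × 0.97 = 4823.3 lb·ft.
Gear mesh: ratio = 30/15 = 2; torque at the driven shaft = 4823.3 × 2 × 0.98 = 9453.7 lb·ft.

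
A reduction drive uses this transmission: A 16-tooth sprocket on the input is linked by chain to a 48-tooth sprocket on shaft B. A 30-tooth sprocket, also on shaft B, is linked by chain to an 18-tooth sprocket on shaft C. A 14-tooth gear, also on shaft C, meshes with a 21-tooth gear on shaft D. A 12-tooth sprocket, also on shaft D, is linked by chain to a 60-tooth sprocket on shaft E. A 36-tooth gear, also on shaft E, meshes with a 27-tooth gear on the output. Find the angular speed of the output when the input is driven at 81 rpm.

8 rpm

Chain: ratio = 48/16 = 3, so shaft B turns at 81 / 3 = 27 rpm.
Chain: ratio = 18/30 = 0.6, so shaft C turns at 27 / 0.6 = 45 rpm.
Gear mesh: ratio = 21/14 = 1.5, so shaft D turns at 45 / 1.5 = 30 rpm.
Chain: ratio = 60/12 = 5, so shaft E turns at 30 / 5 = 6 rpm.
Gear mesh: ratio = 27/36 = 0.75, so the output turns at 6 / 0.75 = 8 rpm.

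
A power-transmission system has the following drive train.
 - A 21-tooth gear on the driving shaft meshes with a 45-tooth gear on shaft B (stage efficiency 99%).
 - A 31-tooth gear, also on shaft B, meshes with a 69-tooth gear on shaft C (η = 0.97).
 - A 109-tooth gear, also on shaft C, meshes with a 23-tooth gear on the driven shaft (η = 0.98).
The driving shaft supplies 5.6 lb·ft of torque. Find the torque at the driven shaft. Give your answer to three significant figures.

5.30 lb·ft

After the gear mesh (45/21): 5.6 × 2.1429 × 0.99 = 11.88 lb·ft
After the gear mesh (69/31): 11.88 × 2.2258 × 0.97 = 25.649 lb·ft
After the gear mesh (23/109): 25.649 × 0.21101 × 0.98 = 5.304 lb·ft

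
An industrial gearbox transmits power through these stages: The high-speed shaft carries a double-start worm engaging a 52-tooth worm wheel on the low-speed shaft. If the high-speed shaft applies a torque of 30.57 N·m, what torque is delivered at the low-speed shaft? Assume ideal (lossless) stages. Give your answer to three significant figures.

After the worm (52/2): 30.57 × 26 = 794.82 N·m

795 N·m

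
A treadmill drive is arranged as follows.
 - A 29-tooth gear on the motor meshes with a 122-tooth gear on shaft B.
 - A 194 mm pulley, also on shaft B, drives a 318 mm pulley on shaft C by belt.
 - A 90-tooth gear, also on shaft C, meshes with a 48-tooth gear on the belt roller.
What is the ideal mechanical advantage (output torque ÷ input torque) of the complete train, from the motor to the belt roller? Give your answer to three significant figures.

3.68

Each stage contributes driven/driver: gear mesh 122/29 = 4.2069, belt 318/194 = 1.6392, gear mesh 48/90 = 0.53333.
Overall: 4.2069 × 1.6392 × 0.53333 = 3.6778.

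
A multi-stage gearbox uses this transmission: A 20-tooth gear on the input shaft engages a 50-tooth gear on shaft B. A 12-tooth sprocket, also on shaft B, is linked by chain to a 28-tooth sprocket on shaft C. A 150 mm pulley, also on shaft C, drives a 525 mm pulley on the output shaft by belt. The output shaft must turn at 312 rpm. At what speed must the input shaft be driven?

Overall ratio R = 2.5 × 2.3333 × 3.5 = 20.417.
Required input speed = output speed × R = 312 × 20.417 = 6370 rpm.

6370 rpm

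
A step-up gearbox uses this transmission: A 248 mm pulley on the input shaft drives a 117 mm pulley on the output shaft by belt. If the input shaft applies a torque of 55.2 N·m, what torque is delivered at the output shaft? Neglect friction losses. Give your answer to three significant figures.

26.0 N·m

After the belt (117/248): 55.2 × 0.47177 = 26.042 N·m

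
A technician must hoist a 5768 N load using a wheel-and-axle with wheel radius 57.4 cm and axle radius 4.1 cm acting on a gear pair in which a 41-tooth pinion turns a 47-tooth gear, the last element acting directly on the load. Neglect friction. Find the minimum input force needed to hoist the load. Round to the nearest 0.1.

359.4 N

Wheel-and-axle MA = R/r = 57.4/4.1 = 14.
Gear pair MA = 47/41 = 1.1463.
Combined ideal MA = 14 × 1.1463 = 16.049.
Effort = load / MA = 5768 / 16.049 = 359.4 N.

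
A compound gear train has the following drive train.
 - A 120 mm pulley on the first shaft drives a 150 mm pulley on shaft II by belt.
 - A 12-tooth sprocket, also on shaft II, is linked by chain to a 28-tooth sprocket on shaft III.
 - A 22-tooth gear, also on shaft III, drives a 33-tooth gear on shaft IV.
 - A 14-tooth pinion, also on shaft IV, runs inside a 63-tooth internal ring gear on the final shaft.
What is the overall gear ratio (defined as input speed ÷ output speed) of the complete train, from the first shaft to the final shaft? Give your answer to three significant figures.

Each stage contributes driven/driver: belt 150/120 = 1.25, chain 28/12 = 2.3333, gear mesh 33/22 = 1.5, internal gear 63/14 = 4.5.
Overall: 1.25 × 2.3333 × 1.5 × 4.5 = 19.688.

19.7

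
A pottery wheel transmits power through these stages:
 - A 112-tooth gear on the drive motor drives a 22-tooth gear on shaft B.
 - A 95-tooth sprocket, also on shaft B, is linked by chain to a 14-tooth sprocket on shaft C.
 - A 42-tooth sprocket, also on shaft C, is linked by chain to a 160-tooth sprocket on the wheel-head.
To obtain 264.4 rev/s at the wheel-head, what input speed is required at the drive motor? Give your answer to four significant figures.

Overall ratio R = 0.19643 × 0.14737 × 3.8095 = 0.11028.
Required input speed = output speed × R = 264.4 × 0.11028 = 29.157 rev/s.

29.16 rev/s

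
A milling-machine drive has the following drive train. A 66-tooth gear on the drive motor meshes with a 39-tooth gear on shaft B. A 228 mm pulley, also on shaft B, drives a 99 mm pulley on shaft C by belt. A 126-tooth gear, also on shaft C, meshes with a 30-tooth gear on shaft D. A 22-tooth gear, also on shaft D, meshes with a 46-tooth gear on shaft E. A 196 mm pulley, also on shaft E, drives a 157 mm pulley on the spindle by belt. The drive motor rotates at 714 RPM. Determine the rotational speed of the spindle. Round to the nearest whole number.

6978 RPM

gear mesh 39/66 = 0.59091 → 714/0.59091 = 1208.3 RPM
belt 99/228 = 0.43421 → 1208.3/0.43421 = 2782.8 RPM
gear mesh 30/126 = 0.2381 → 2782.8/0.2381 = 11688 RPM
gear mesh 46/22 = 2.0909 → 11688/2.0909 = 5589.7 RPM
belt 157/196 = 0.80102 → 5589.7/0.80102 = 6978.3 RPM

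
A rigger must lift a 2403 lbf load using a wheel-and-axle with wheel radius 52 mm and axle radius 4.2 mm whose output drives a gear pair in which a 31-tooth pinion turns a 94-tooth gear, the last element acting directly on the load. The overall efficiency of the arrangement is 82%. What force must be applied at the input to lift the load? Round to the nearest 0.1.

78.1 lbf

Wheel-and-axle MA = R/r = 52/4.2 = 12.381.
Gear pair MA = 94/31 = 3.0323.
Combined ideal MA = 12.381 × 3.0323 = 37.542.
Actual MA = 37.542 × 0.82 = 30.785.
Effort = load / actual MA = 2403 / 30.785 = 78.058 lbf.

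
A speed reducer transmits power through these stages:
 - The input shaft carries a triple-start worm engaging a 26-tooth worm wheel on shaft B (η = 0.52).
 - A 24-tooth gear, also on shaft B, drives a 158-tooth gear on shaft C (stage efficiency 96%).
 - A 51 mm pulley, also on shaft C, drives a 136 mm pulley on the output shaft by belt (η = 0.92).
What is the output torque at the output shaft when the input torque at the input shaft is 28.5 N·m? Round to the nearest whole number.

Worm: ratio = 26/3 = 8.6667; torque at shaft B = 28.5 × 8.6667 × 0.52 = 128.44 N·m.
Gear mesh: ratio = 158/24 = 6.5833; torque at shaft C = 128.44 × 6.5833 × 0.96 = 811.74 N·m.
Belt: ratio = 136/51 = 2.6667; torque at the output shaft = 811.74 × 2.6667 × 0.92 = 1991.5 N·m.

1991 N·m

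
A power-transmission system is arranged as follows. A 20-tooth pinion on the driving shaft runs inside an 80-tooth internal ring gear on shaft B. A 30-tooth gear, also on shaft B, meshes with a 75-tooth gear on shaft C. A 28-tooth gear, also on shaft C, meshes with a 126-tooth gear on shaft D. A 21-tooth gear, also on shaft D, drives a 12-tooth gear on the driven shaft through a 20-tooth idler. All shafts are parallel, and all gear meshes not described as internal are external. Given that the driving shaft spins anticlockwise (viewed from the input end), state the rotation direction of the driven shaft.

the driving shaft → shaft B: internal mesh, same direction → CCW.
shaft B → shaft C: external mesh, 1 reversal → CW.
shaft C → shaft D: external mesh, 1 reversal → CCW.
shaft D → the driven shaft: driver → idler → driven is 2 external meshes, 2 reversals → CCW.
4 reversals in total — an even number — so the driven shaft turns the same way as the driving shaft.

anticlockwise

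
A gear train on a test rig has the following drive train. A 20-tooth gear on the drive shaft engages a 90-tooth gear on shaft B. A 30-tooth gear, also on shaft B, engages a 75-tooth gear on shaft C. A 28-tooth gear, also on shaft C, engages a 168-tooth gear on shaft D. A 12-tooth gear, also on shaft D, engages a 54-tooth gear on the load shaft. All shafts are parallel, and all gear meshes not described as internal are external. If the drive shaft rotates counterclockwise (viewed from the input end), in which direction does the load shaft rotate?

the drive shaft → shaft B: external mesh, 1 reversal → CW.
shaft B → shaft C: external mesh, 1 reversal → CCW.
shaft C → shaft D: external mesh, 1 reversal → CW.
shaft D → the load shaft: external mesh, 1 reversal → CCW.
4 reversals in total — an even number — so the load shaft turns the same way as the drive shaft.

counterclockwise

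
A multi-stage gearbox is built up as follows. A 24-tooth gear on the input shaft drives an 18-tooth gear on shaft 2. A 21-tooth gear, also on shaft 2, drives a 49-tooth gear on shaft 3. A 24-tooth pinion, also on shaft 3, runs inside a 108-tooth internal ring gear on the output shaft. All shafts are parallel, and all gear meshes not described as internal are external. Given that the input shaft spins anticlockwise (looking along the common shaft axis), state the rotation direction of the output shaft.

the input shaft → shaft 2: external mesh, 1 reversal → CW.
shaft 2 → shaft 3: external mesh, 1 reversal → CCW.
shaft 3 → the output shaft: internal mesh, same direction → CCW.
2 reversals in total — an even number — so the output shaft turns the same way as the input shaft.

anticlockwise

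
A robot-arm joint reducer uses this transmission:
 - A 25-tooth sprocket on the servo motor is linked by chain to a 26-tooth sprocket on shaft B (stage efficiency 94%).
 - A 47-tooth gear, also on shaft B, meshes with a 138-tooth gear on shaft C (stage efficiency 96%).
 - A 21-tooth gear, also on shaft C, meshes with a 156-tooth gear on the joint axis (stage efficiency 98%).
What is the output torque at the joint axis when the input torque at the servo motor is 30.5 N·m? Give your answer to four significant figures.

Chain: ratio = 26/25 = 1.04; torque at shaft B = 30.5 × 1.04 × 0.94 = 29.817 N·m.
Gear mesh: ratio = 138/47 = 2.9362; torque at shaft C = 29.817 × 2.9362 × 0.96 = 84.045 N·m.
Gear mesh: ratio = 156/21 = 7.4286; torque at the joint axis = 84.045 × 7.4286 × 0.98 = 611.85 N·m.

611.8 N·m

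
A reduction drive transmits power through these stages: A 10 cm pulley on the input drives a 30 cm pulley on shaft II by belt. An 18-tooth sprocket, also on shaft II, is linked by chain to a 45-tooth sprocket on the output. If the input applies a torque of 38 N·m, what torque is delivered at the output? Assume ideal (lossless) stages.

285 N·m

After the belt (30/10): 38 × 3 = 114 N·m
After the chain (45/18): 114 × 2.5 = 285 N·m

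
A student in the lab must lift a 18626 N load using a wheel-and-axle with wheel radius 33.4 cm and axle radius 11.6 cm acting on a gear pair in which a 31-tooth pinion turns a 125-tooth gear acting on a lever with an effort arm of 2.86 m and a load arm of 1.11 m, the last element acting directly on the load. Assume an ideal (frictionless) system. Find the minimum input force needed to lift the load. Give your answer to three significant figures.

Wheel-and-axle MA = R/r = 33.4/11.6 = 2.8793.
Gear pair MA = 125/31 = 4.0323.
Lever MA = effort arm / load arm = 2.86/1.11 = 2.5766.
Combined ideal MA = 2.8793 × 4.0323 × 2.5766 = 29.914.
Effort = load / MA = 18626 / 29.914 = 622.64 N.

623 N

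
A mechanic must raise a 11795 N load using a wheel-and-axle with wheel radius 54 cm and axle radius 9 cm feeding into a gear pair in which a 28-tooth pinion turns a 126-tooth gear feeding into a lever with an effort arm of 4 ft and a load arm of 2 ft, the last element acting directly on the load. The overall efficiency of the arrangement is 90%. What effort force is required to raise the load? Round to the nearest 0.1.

242.7 N

Wheel-and-axle MA = R/r = 54/9 = 6.
Gear pair MA = 126/28 = 4.5.
Lever MA = effort arm / load arm = 4/2 = 2.
Combined ideal MA = 6 × 4.5 × 2 = 54.
Actual MA = 54 × 0.90 = 48.6.
Effort = load / actual MA = 11795 / 48.6 = 242.7 N.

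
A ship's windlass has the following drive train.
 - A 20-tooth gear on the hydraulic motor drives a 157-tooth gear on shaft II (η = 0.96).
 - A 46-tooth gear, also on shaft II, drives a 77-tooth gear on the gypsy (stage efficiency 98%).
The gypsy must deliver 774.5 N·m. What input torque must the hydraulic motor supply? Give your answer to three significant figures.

Overall ratio R = 7.85 × 1.6739 = 13.14; overall efficiency η = 0.96 × 0.98 = 0.9408.
Input torque = output torque / (R × η) = 774.5 / (13.14 × 0.9408) = 62.65 N·m.

62.7 N·m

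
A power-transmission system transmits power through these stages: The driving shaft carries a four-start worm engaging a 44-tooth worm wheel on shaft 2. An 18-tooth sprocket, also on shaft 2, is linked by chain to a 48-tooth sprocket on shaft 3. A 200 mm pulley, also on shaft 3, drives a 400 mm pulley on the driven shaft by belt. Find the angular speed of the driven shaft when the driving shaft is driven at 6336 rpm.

108 rpm

Worm: ratio = 44/4 = 11, so shaft 2 turns at 6336 / 11 = 576 rpm.
Chain: ratio = 48/18 = 2.6667, so shaft 3 turns at 576 / 2.6667 = 216 rpm.
Belt: ratio = 400/200 = 2, so the driven shaft turns at 216 / 2 = 108 rpm.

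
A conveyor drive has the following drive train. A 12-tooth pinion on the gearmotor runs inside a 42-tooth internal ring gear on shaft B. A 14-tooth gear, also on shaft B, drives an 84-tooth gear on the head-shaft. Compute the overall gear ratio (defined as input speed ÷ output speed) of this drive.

21

Each stage contributes driven/driver: internal gear 42/12 = 3.5, gear mesh 84/14 = 6.
Overall: 3.5 × 6 = 21.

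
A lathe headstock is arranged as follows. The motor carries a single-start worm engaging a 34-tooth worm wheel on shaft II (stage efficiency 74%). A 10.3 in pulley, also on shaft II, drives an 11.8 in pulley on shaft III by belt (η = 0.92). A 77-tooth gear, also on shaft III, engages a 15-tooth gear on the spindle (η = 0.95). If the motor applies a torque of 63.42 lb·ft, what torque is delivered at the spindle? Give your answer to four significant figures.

311.2 lb·ft

Worm: ratio = 34/1 = 34; torque at shaft II = 63.42 × 34 × 0.74 = 1595.6 lb·ft.
Belt: ratio = 11.8/10.3 = 1.1456; torque at shaft III = 1595.6 × 1.1456 × 0.92 = 1681.8 lb·ft.
Gear mesh: ratio = 15/77 = 0.19481; torque at the spindle = 1681.8 × 0.19481 × 0.95 = 311.24 lb·ft.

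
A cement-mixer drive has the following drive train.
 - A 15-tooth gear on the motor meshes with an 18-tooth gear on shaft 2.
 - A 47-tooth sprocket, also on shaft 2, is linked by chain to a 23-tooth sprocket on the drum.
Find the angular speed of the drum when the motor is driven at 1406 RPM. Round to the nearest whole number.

2394 RPM

Gear mesh: ratio = 18/15 = 1.2, so shaft 2 turns at 1406 / 1.2 = 1171.7 RPM.
Chain: ratio = 23/47 = 0.48936, so the drum turns at 1171.7 / 0.48936 = 2394.3 RPM.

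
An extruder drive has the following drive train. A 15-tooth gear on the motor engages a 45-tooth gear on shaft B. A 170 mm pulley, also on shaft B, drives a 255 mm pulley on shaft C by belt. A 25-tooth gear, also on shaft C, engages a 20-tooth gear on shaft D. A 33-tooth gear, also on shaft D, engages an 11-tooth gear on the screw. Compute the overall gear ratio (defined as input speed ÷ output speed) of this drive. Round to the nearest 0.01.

Each stage contributes driven/driver: gear mesh 45/15 = 3, belt 255/170 = 1.5, gear mesh 20/25 = 0.8, gear mesh 11/33 = 0.33333.
Overall: 3 × 1.5 × 0.8 × 0.33333 = 1.2.

1.20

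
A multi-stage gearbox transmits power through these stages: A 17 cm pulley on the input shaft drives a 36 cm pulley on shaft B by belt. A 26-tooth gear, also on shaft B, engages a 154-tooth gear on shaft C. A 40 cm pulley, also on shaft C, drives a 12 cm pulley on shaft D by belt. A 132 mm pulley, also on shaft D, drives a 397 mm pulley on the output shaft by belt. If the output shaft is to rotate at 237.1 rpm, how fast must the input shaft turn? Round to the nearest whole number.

Overall ratio R = 2.1176 × 5.9231 × 0.3 × 3.0076 = 11.317.
Required input speed = output speed × R = 237.1 × 11.317 = 2683.3 rpm.

2683 rpm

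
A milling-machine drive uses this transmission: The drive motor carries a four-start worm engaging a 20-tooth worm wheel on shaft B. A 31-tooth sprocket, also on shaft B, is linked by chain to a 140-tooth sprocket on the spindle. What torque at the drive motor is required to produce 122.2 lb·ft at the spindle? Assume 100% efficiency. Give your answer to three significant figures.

Overall ratio R = 5 × 4.5161 = 22.581.
Input torque = output torque / R = 122.2 / 22.581 = 5.4117 lb·ft.

5.41 lb·ft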